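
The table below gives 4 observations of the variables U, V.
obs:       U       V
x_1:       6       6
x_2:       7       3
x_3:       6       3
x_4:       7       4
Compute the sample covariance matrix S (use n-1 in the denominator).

Step 1 — column means:
  mean(U) = (6 + 7 + 6 + 7) / 4 = 26/4 = 6.5
  mean(V) = (6 + 3 + 3 + 4) / 4 = 16/4 = 4

Step 2 — sample covariance S[i,j] = (1/(n-1)) · Σ_k (x_{k,i} - mean_i) · (x_{k,j} - mean_j), with n-1 = 3.
  S[U,U] = ((-0.5)·(-0.5) + (0.5)·(0.5) + (-0.5)·(-0.5) + (0.5)·(0.5)) / 3 = 1/3 = 0.3333
  S[U,V] = ((-0.5)·(2) + (0.5)·(-1) + (-0.5)·(-1) + (0.5)·(0)) / 3 = -1/3 = -0.3333
  S[V,V] = ((2)·(2) + (-1)·(-1) + (-1)·(-1) + (0)·(0)) / 3 = 6/3 = 2

S is symmetric (S[j,i] = S[i,j]). Assembling:

S = [[0.3333, -0.3333],
 [-0.3333, 2]]


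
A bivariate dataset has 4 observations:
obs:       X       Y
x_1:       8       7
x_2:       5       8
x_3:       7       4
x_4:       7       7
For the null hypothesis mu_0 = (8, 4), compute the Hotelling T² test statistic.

Step 1 — sample mean vector:
  mean(X) = (8 + 5 + 7 + 7) / 4 = 27/4 = 6.75
  mean(Y) = (7 + 8 + 4 + 7) / 4 = 26/4 = 6.5
  x̄ = (6.75, 6.5),  deviation x̄ - mu_0 = (6.75, 6.5) - (8, 4) = (-1.25, 2.5).

Step 2 — sample covariance matrix, S[i,j] = (1/(n-1)) · Σ_k (x_{k,i} - mean_i) · (x_{k,j} - mean_j), divisor n-1 = 3:
  S[X,X] = ((1.25)·(1.25) + (-1.75)·(-1.75) + (0.25)·(0.25) + (0.25)·(0.25)) / 3 = 4.75/3 = 1.5833
  S[X,Y] = ((1.25)·(0.5) + (-1.75)·(1.5) + (0.25)·(-2.5) + (0.25)·(0.5)) / 3 = -2.5/3 = -0.8333
  S[Y,Y] = ((0.5)·(0.5) + (1.5)·(1.5) + (-2.5)·(-2.5) + (0.5)·(0.5)) / 3 = 9/3 = 3
  S = [[1.5833, -0.8333],
 [-0.8333, 3]].

Step 3 — invert S. det(S) = 1.5833·3 - (-0.8333)² = 4.0556.
  S^{-1} = (1/det) · [[d, -b], [-b, a]] = [[0.7397, 0.2055],
 [0.2055, 0.3904]].

Step 4 — quadratic form (x̄ - mu_0)^T · S^{-1} · (x̄ - mu_0):
  S^{-1} · (x̄ - mu_0) = (-0.411, 0.7192),
  (x̄ - mu_0)^T · [...] = (-1.25)·(-0.411) + (2.5)·(0.7192) = 2.3116.

Step 5 — scale by n: T² = 4 · 2.3116 = 9.2466.

T² ≈ 9.2466


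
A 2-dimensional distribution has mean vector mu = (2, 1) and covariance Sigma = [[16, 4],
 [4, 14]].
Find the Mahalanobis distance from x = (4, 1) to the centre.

Step 1 — centre the observation: (x - mu) = (2, 0).

Step 2 — invert Sigma. det(Sigma) = 16·14 - (4)² = 208.
  Sigma^{-1} = (1/det) · [[d, -b], [-b, a]] = [[0.0673, -0.0192],
 [-0.0192, 0.0769]].

Step 3 — form the quadratic (x - mu)^T · Sigma^{-1} · (x - mu):
  Sigma^{-1} · (x - mu) = (0.1346, -0.0385).
  (x - mu)^T · [Sigma^{-1} · (x - mu)] = (2)·(0.1346) + (0)·(-0.0385) = 0.2692.

Step 4 — take square root: d = √(0.2692) ≈ 0.5189.

d(x, mu) = √(0.2692) ≈ 0.5189


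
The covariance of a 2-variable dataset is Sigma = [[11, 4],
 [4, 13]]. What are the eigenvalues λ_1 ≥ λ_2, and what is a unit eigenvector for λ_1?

Step 1 — characteristic polynomial of 2×2 Sigma:
  det(Sigma - λI) = λ² - trace · λ + det = 0.
  trace = 11 + 13 = 24, det = 11·13 - (4)² = 127.
Step 2 — discriminant:
  Δ = trace² - 4·det = 576 - 508 = 68.
Step 3 — eigenvalues:
  λ = (trace ± √Δ)/2 = (24 ± 8.2462)/2,
  λ_1 = 16.1231,  λ_2 = 7.8769.

Step 4 — unit eigenvector for λ_1: solve (Sigma - λ_1 I)v = 0. First row:
  (11 - 16.1231)·v_x + (4)·v_y = 0, i.e. (-5.1231)·v_x + (4)·v_y = 0,
  so v ∝ (b, λ_1 - a) = (4, 5.1231) = u.
  ||u|| = √((4)² + (5.1231)²) = √(42.2462) ≈ 6.4997,
  v_1 = u/||u|| ≈ (0.6154, 0.7882) (||v_1|| = 1).

λ_1 = 16.1231,  λ_2 = 7.8769;  v_1 ≈ (0.6154, 0.7882)


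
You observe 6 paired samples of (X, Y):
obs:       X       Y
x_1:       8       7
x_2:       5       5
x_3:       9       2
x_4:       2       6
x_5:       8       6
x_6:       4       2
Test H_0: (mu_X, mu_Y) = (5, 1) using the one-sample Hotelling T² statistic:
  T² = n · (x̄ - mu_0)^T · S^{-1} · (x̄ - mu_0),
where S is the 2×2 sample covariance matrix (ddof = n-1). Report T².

Step 1 — sample mean vector:
  mean(X) = (8 + 5 + 9 + 2 + 8 + 4) / 6 = 36/6 = 6
  mean(Y) = (7 + 5 + 2 + 6 + 6 + 2) / 6 = 28/6 = 4.6667
  x̄ = (6, 4.6667),  deviation x̄ - mu_0 = (6, 4.6667) - (5, 1) = (1, 3.6667).

Step 2 — sample covariance matrix, S[i,j] = (1/(n-1)) · Σ_k (x_{k,i} - mean_i) · (x_{k,j} - mean_j), divisor n-1 = 5:
  S[X,X] = ((2)·(2) + (-1)·(-1) + (3)·(3) + (-4)·(-4) + (2)·(2) + (-2)·(-2)) / 5 = 38/5 = 7.6
  S[X,Y] = ((2)·(2.3333) + (-1)·(0.3333) + (3)·(-2.6667) + (-4)·(1.3333) + (2)·(1.3333) + (-2)·(-2.6667)) / 5 = -1/5 = -0.2
  S[Y,Y] = ((2.3333)·(2.3333) + (0.3333)·(0.3333) + (-2.6667)·(-2.6667) + (1.3333)·(1.3333) + (1.3333)·(1.3333) + (-2.6667)·(-2.6667)) / 5 = 23.3333/5 = 4.6667
  S = [[7.6, -0.2],
 [-0.2, 4.6667]].

Step 3 — invert S. det(S) = 7.6·4.6667 - (-0.2)² = 35.4267.
  S^{-1} = (1/det) · [[d, -b], [-b, a]] = [[0.1317, 0.0056],
 [0.0056, 0.2145]].

Step 4 — quadratic form (x̄ - mu_0)^T · S^{-1} · (x̄ - mu_0):
  S^{-1} · (x̄ - mu_0) = (0.1524, 0.7922),
  (x̄ - mu_0)^T · [...] = (1)·(0.1524) + (3.6667)·(0.7922) = 3.0573.

Step 5 — scale by n: T² = 6 · 3.0573 = 18.344.

T² ≈ 18.344


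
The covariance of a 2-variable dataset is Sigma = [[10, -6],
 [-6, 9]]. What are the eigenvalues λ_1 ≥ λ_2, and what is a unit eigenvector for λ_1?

Step 1 — characteristic polynomial of 2×2 Sigma:
  det(Sigma - λI) = λ² - trace · λ + det = 0.
  trace = 10 + 9 = 19, det = 10·9 - (-6)² = 54.
Step 2 — discriminant:
  Δ = trace² - 4·det = 361 - 216 = 145.
Step 3 — eigenvalues:
  λ = (trace ± √Δ)/2 = (19 ± 12.0416)/2,
  λ_1 = 15.5208,  λ_2 = 3.4792.

Step 4 — unit eigenvector for λ_1: solve (Sigma - λ_1 I)v = 0. First row:
  (10 - 15.5208)·v_x + (-6)·v_y = 0, i.e. (-5.5208)·v_x + (-6)·v_y = 0,
  so v ∝ (b, λ_1 - a) = (-6, 5.5208); multiply by -1 so the first entry is positive: u = (6, -5.5208).
  ||u|| = √((6)² + (-5.5208)²) = √(66.4792) ≈ 8.1535,
  v_1 = u/||u|| ≈ (0.7359, -0.6771) (||v_1|| = 1).

λ_1 = 15.5208,  λ_2 = 3.4792;  v_1 ≈ (0.7359, -0.6771)


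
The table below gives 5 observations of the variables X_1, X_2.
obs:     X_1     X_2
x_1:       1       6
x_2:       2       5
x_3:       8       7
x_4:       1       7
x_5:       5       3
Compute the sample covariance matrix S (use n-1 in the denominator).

Step 1 — column means:
  mean(X_1) = (1 + 2 + 8 + 1 + 5) / 5 = 17/5 = 3.4
  mean(X_2) = (6 + 5 + 7 + 7 + 3) / 5 = 28/5 = 5.6

Step 2 — sample covariance S[i,j] = (1/(n-1)) · Σ_k (x_{k,i} - mean_i) · (x_{k,j} - mean_j), with n-1 = 4.
  S[X_1,X_1] = ((-2.4)·(-2.4) + (-1.4)·(-1.4) + (4.6)·(4.6) + (-2.4)·(-2.4) + (1.6)·(1.6)) / 4 = 37.2/4 = 9.3
  S[X_1,X_2] = ((-2.4)·(0.4) + (-1.4)·(-0.6) + (4.6)·(1.4) + (-2.4)·(1.4) + (1.6)·(-2.6)) / 4 = -1.2/4 = -0.3
  S[X_2,X_2] = ((0.4)·(0.4) + (-0.6)·(-0.6) + (1.4)·(1.4) + (1.4)·(1.4) + (-2.6)·(-2.6)) / 4 = 11.2/4 = 2.8

S is symmetric (S[j,i] = S[i,j]). Assembling:

S = [[9.3, -0.3],
 [-0.3, 2.8]]


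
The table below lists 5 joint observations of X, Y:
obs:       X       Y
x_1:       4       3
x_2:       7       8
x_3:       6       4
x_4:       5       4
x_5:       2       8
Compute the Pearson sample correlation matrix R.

Step 1 — column means:
  mean(X) = (4 + 7 + 6 + 5 + 2) / 5 = 24/5 = 4.8
  mean(Y) = (3 + 8 + 4 + 4 + 8) / 5 = 27/5 = 5.4

Step 2 — sample variances and covariances s[i,j] = (1/(n-1)) · Σ_k (x_{k,i} - mean_i) · (x_{k,j} - mean_j), with n-1 = 4:
  s[X,X] = ((-0.8)·(-0.8) + (2.2)·(2.2) + (1.2)·(1.2) + (0.2)·(0.2) + (-2.8)·(-2.8)) / 4 = 14.8/4 = 3.7
  s[X,Y] = ((-0.8)·(-2.4) + (2.2)·(2.6) + (1.2)·(-1.4) + (0.2)·(-1.4) + (-2.8)·(2.6)) / 4 = -1.6/4 = -0.4
  s[Y,Y] = ((-2.4)·(-2.4) + (2.6)·(2.6) + (-1.4)·(-1.4) + (-1.4)·(-1.4) + (2.6)·(2.6)) / 4 = 23.2/4 = 5.8
  Sample standard deviations s_i = √(s[i,i]):
  s(X) = √(3.7) = 1.9235
  s(Y) = √(5.8) = 2.4083

Step 3 — r_{ij} = s_{ij} / (s_i · s_j):
  r[X,X] = 1 (diagonal).
  r[X,Y] = -0.4 / (1.9235 · 2.4083) = -0.4 / 4.6325 = -0.0863
  r[Y,Y] = 1 (diagonal).

R is symmetric with unit diagonal. Assembling:

R = [[1, -0.0863],
 [-0.0863, 1]]


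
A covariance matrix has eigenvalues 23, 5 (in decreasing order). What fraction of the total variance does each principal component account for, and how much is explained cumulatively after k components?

Step 1 — total variance = trace(Sigma) = Σ λ_i = 23 + 5 = 28.

Step 2 — fraction explained by component i = λ_i / Σ λ:
  PC1: 23/28 = 0.8214
  PC2: 5/28 = 0.1786

Step 3 — cumulative fraction after k components = (λ_1 + ... + λ_k) / Σ λ:
  k = 1: 23/28 = 0.8214
  k = 2: (23 + 5)/28 = 28/28 = 1

Summary (fraction, with percent):

explained: PC1 0.8214 (82.14%), PC2 0.1786 (17.86%);  cumulative: 0.8214, 1


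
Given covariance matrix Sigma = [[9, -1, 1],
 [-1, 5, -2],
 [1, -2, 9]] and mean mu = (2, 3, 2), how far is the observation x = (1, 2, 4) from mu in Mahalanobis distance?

Step 1 — centre the observation: (x - mu) = (-1, -1, 2).

Step 2 — invert Sigma (cofactor / det for 3×3, or solve directly):
  Sigma^{-1} = [[0.1142, 0.0195, -0.0084],
 [0.0195, 0.2228, 0.0474],
 [-0.0084, 0.0474, 0.1226]].

Step 3 — form the quadratic (x - mu)^T · Sigma^{-1} · (x - mu):
  Sigma^{-1} · (x - mu) = (-0.1504, -0.1476, 0.2061).
  (x - mu)^T · [Sigma^{-1} · (x - mu)] = (-1)·(-0.1504) + (-1)·(-0.1476) + (2)·(0.2061) = 0.7103.

Step 4 — take square root: d = √(0.7103) ≈ 0.8428.

d(x, mu) = √(0.7103) ≈ 0.8428


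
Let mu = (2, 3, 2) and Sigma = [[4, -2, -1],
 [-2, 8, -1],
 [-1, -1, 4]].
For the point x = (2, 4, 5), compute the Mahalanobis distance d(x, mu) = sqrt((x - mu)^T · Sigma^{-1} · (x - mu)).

Step 1 — centre the observation: (x - mu) = (0, 1, 3).

Step 2 — invert Sigma (cofactor / det for 3×3, or solve directly):
  Sigma^{-1} = [[0.3229, 0.0938, 0.1042],
 [0.0938, 0.1562, 0.0625],
 [0.1042, 0.0625, 0.2917]].

Step 3 — form the quadratic (x - mu)^T · Sigma^{-1} · (x - mu):
  Sigma^{-1} · (x - mu) = (0.4062, 0.3438, 0.9375).
  (x - mu)^T · [Sigma^{-1} · (x - mu)] = (0)·(0.4062) + (1)·(0.3438) + (3)·(0.9375) = 3.1562.

Step 4 — take square root: d = √(3.1562) ≈ 1.7766.

d(x, mu) = √(3.1562) ≈ 1.7766


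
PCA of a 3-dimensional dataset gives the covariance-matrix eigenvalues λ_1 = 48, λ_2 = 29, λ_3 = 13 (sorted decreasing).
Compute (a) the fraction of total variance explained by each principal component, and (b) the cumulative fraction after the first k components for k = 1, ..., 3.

Step 1 — total variance = trace(Sigma) = Σ λ_i = 48 + 29 + 13 = 90.

Step 2 — fraction explained by component i = λ_i / Σ λ:
  PC1: 48/90 = 0.5333
  PC2: 29/90 = 0.3222
  PC3: 13/90 = 0.1444

Step 3 — cumulative fraction after k components = (λ_1 + ... + λ_k) / Σ λ:
  k = 1: 48/90 = 0.5333
  k = 2: (48 + 29)/90 = 77/90 = 0.8556
  k = 3: (48 + 29 + 13)/90 = 90/90 = 1

Summary (fraction, with percent):

explained: PC1 0.5333 (53.33%), PC2 0.3222 (32.22%), PC3 0.1444 (14.44%);  cumulative: 0.5333, 0.8556, 1


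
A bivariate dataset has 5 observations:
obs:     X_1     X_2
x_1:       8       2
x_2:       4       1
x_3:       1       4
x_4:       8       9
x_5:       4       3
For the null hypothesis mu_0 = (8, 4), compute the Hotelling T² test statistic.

Step 1 — sample mean vector:
  mean(X_1) = (8 + 4 + 1 + 8 + 4) / 5 = 25/5 = 5
  mean(X_2) = (2 + 1 + 4 + 9 + 3) / 5 = 19/5 = 3.8
  x̄ = (5, 3.8),  deviation x̄ - mu_0 = (5, 3.8) - (8, 4) = (-3, -0.2).

Step 2 — sample covariance matrix, S[i,j] = (1/(n-1)) · Σ_k (x_{k,i} - mean_i) · (x_{k,j} - mean_j), divisor n-1 = 4:
  S[X_1,X_1] = ((3)·(3) + (-1)·(-1) + (-4)·(-4) + (3)·(3) + (-1)·(-1)) / 4 = 36/4 = 9
  S[X_1,X_2] = ((3)·(-1.8) + (-1)·(-2.8) + (-4)·(0.2) + (3)·(5.2) + (-1)·(-0.8)) / 4 = 13/4 = 3.25
  S[X_2,X_2] = ((-1.8)·(-1.8) + (-2.8)·(-2.8) + (0.2)·(0.2) + (5.2)·(5.2) + (-0.8)·(-0.8)) / 4 = 38.8/4 = 9.7
  S = [[9, 3.25],
 [3.25, 9.7]].

Step 3 — invert S. det(S) = 9·9.7 - (3.25)² = 76.7375.
  S^{-1} = (1/det) · [[d, -b], [-b, a]] = [[0.1264, -0.0424],
 [-0.0424, 0.1173]].

Step 4 — quadratic form (x̄ - mu_0)^T · S^{-1} · (x̄ - mu_0):
  S^{-1} · (x̄ - mu_0) = (-0.3707, 0.1036),
  (x̄ - mu_0)^T · [...] = (-3)·(-0.3707) + (-0.2)·(0.1036) = 1.0915.

Step 5 — scale by n: T² = 5 · 1.0915 = 5.4576.

T² ≈ 5.4576


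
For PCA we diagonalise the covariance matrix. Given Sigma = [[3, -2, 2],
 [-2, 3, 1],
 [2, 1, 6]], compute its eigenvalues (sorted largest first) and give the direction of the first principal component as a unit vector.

Step 1 — characteristic polynomial p(λ) = det(λI - Sigma) = λ³ - tr·λ² + c_1·λ - det, where tr = trace, c_1 = sum of the principal 2×2 minors, det = det(Sigma):
  tr = 3 + 3 + 6 = 12,
  c_1 = (3·3 - (-2)²) + (3·6 - (2)²) + (3·6 - (1)²) = 5 + 14 + 17 = 36,
  det = 3·(3·6 - (1)²) - (-2)·((-2)·6 - (1)·(2)) + (2)·((-2)·(1) - 3·(2)) = 3·(17) - (-2)·(-14) + (2)·(-8) = 7.
  So p(λ) = λ³ - 12λ² + 36λ - 7.
Step 2 — look for an integer root (rational root theorem: any rational root is an integer divisor of 7). Testing λ = 7:
  p(7) = 343 - 588 + 252 - 7 = 0  ✓
  Dividing out (λ - 7): p(λ) = (λ - 7)(λ² - 5λ + 1).
Step 3 — remaining eigenvalues from the quadratic λ² - 5λ + 1 = 0:
  Δ = 5² - 4·1 = 25 - 4 = 21,  λ = (5 ± √21)/2 = (5 ± 4.5826)/2 ≈ 4.7913 or 0.2087.
  Sorted: λ_1 = 7,  λ_2 = 4.7913,  λ_3 = 0.2087  (check: sum = 12 = tr ✓).

Step 4 — unit eigenvector for λ_1 = 7: v spans the null space of (Sigma - λ_1 I), whose rows are
  r_1 = (-4, -2, 2),  r_2 = (-2, -4, 1),  r_3 = (2, 1, -1).
  v is orthogonal to every row, so take v ∝ r_1 × r_2 = ((-2)·(1) - (2)·(-4), (2)·(-2) - (-4)·(1), (-4)·(-4) - (-2)·(-2)) = (6, 0, 12).
  Rescale (divide by 6): u = (1, 0, 2).
  ||u|| = √((1)² + (0)² + (2)²) = √(5) ≈ 2.2361,  v_1 = u/||u|| ≈ (0.4472, 0, 0.8944) (||v_1|| = 1).

λ_1 = 7,  λ_2 = 4.7913,  λ_3 = 0.2087;  v_1 ≈ (0.4472, 0, 0.8944)


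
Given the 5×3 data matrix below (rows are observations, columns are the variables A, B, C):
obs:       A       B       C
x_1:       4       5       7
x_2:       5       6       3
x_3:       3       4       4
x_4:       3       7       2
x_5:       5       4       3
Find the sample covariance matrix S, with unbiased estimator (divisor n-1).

Step 1 — column means:
  mean(A) = (4 + 5 + 3 + 3 + 5) / 5 = 20/5 = 4
  mean(B) = (5 + 6 + 4 + 7 + 4) / 5 = 26/5 = 5.2
  mean(C) = (7 + 3 + 4 + 2 + 3) / 5 = 19/5 = 3.8

Step 2 — sample covariance S[i,j] = (1/(n-1)) · Σ_k (x_{k,i} - mean_i) · (x_{k,j} - mean_j), with n-1 = 4.
  S[A,A] = ((0)·(0) + (1)·(1) + (-1)·(-1) + (-1)·(-1) + (1)·(1)) / 4 = 4/4 = 1
  S[A,B] = ((0)·(-0.2) + (1)·(0.8) + (-1)·(-1.2) + (-1)·(1.8) + (1)·(-1.2)) / 4 = -1/4 = -0.25
  S[A,C] = ((0)·(3.2) + (1)·(-0.8) + (-1)·(0.2) + (-1)·(-1.8) + (1)·(-0.8)) / 4 = 0/4 = 0
  S[B,B] = ((-0.2)·(-0.2) + (0.8)·(0.8) + (-1.2)·(-1.2) + (1.8)·(1.8) + (-1.2)·(-1.2)) / 4 = 6.8/4 = 1.7
  S[B,C] = ((-0.2)·(3.2) + (0.8)·(-0.8) + (-1.2)·(0.2) + (1.8)·(-1.8) + (-1.2)·(-0.8)) / 4 = -3.8/4 = -0.95
  S[C,C] = ((3.2)·(3.2) + (-0.8)·(-0.8) + (0.2)·(0.2) + (-1.8)·(-1.8) + (-0.8)·(-0.8)) / 4 = 14.8/4 = 3.7

S is symmetric (S[j,i] = S[i,j]). Assembling:

S = [[1, -0.25, 0],
 [-0.25, 1.7, -0.95],
 [0, -0.95, 3.7]]


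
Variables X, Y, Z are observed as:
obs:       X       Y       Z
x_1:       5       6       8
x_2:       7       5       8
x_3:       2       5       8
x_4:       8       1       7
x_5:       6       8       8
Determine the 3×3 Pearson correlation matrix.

Step 1 — column means:
  mean(X) = (5 + 7 + 2 + 8 + 6) / 5 = 28/5 = 5.6
  mean(Y) = (6 + 5 + 5 + 1 + 8) / 5 = 25/5 = 5
  mean(Z) = (8 + 8 + 8 + 7 + 8) / 5 = 39/5 = 7.8

Step 2 — sample variances and covariances s[i,j] = (1/(n-1)) · Σ_k (x_{k,i} - mean_i) · (x_{k,j} - mean_j), with n-1 = 4:
  s[X,X] = ((-0.6)·(-0.6) + (1.4)·(1.4) + (-3.6)·(-3.6) + (2.4)·(2.4) + (0.4)·(0.4)) / 4 = 21.2/4 = 5.3
  s[X,Y] = ((-0.6)·(1) + (1.4)·(0) + (-3.6)·(0) + (2.4)·(-4) + (0.4)·(3)) / 4 = -9/4 = -2.25
  s[X,Z] = ((-0.6)·(0.2) + (1.4)·(0.2) + (-3.6)·(0.2) + (2.4)·(-0.8) + (0.4)·(0.2)) / 4 = -2.4/4 = -0.6
  s[Y,Y] = ((1)·(1) + (0)·(0) + (0)·(0) + (-4)·(-4) + (3)·(3)) / 4 = 26/4 = 6.5
  s[Y,Z] = ((1)·(0.2) + (0)·(0.2) + (0)·(0.2) + (-4)·(-0.8) + (3)·(0.2)) / 4 = 4/4 = 1
  s[Z,Z] = ((0.2)·(0.2) + (0.2)·(0.2) + (0.2)·(0.2) + (-0.8)·(-0.8) + (0.2)·(0.2)) / 4 = 0.8/4 = 0.2
  Sample standard deviations s_i = √(s[i,i]):
  s(X) = √(5.3) = 2.3022
  s(Y) = √(6.5) = 2.5495
  s(Z) = √(0.2) = 0.4472

Step 3 — r_{ij} = s_{ij} / (s_i · s_j):
  r[X,X] = 1 (diagonal).
  r[X,Y] = -2.25 / (2.3022 · 2.5495) = -2.25 / 5.8694 = -0.3833
  r[X,Z] = -0.6 / (2.3022 · 0.4472) = -0.6 / 1.0296 = -0.5828
  r[Y,Y] = 1 (diagonal).
  r[Y,Z] = 1 / (2.5495 · 0.4472) = 1 / 1.1402 = 0.8771
  r[Z,Z] = 1 (diagonal).

R is symmetric with unit diagonal. Assembling:

R = [[1, -0.3833, -0.5828],
 [-0.3833, 1, 0.8771],
 [-0.5828, 0.8771, 1]]


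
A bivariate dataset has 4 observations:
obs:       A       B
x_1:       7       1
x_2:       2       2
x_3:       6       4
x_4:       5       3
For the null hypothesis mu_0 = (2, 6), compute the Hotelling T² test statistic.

Step 1 — sample mean vector:
  mean(A) = (7 + 2 + 6 + 5) / 4 = 20/4 = 5
  mean(B) = (1 + 2 + 4 + 3) / 4 = 10/4 = 2.5
  x̄ = (5, 2.5),  deviation x̄ - mu_0 = (5, 2.5) - (2, 6) = (3, -3.5).

Step 2 — sample covariance matrix, S[i,j] = (1/(n-1)) · Σ_k (x_{k,i} - mean_i) · (x_{k,j} - mean_j), divisor n-1 = 3:
  S[A,A] = ((2)·(2) + (-3)·(-3) + (1)·(1) + (0)·(0)) / 3 = 14/3 = 4.6667
  S[A,B] = ((2)·(-1.5) + (-3)·(-0.5) + (1)·(1.5) + (0)·(0.5)) / 3 = 0/3 = 0
  S[B,B] = ((-1.5)·(-1.5) + (-0.5)·(-0.5) + (1.5)·(1.5) + (0.5)·(0.5)) / 3 = 5/3 = 1.6667
  S = [[4.6667, 0],
 [0, 1.6667]].

Step 3 — invert S. det(S) = 4.6667·1.6667 - (0)² = 7.7778.
  S^{-1} = (1/det) · [[d, -b], [-b, a]] = [[0.2143, 0],
 [0, 0.6]].

Step 4 — quadratic form (x̄ - mu_0)^T · S^{-1} · (x̄ - mu_0):
  S^{-1} · (x̄ - mu_0) = (0.6429, -2.1),
  (x̄ - mu_0)^T · [...] = (3)·(0.6429) + (-3.5)·(-2.1) = 9.2786.

Step 5 — scale by n: T² = 4 · 9.2786 = 37.1143.

T² ≈ 37.1143


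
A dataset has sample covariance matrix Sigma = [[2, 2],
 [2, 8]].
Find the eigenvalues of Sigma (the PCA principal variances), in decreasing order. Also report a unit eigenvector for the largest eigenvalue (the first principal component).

Step 1 — characteristic polynomial of 2×2 Sigma:
  det(Sigma - λI) = λ² - trace · λ + det = 0.
  trace = 2 + 8 = 10, det = 2·8 - (2)² = 12.
Step 2 — discriminant:
  Δ = trace² - 4·det = 100 - 48 = 52.
Step 3 — eigenvalues:
  λ = (trace ± √Δ)/2 = (10 ± 7.2111)/2,
  λ_1 = 8.6056,  λ_2 = 1.3944.

Step 4 — unit eigenvector for λ_1: solve (Sigma - λ_1 I)v = 0. First row:
  (2 - 8.6056)·v_x + (2)·v_y = 0, i.e. (-6.6056)·v_x + (2)·v_y = 0,
  so v ∝ (b, λ_1 - a) = (2, 6.6056) = u.
  ||u|| = √((2)² + (6.6056)²) = √(47.6333) ≈ 6.9017,
  v_1 = u/||u|| ≈ (0.2898, 0.9571) (||v_1|| = 1).

λ_1 = 8.6056,  λ_2 = 1.3944;  v_1 ≈ (0.2898, 0.9571)


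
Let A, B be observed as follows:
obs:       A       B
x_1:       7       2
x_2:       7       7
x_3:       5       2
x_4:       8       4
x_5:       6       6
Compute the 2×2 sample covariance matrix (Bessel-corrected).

Step 1 — column means:
  mean(A) = (7 + 7 + 5 + 8 + 6) / 5 = 33/5 = 6.6
  mean(B) = (2 + 7 + 2 + 4 + 6) / 5 = 21/5 = 4.2

Step 2 — sample covariance S[i,j] = (1/(n-1)) · Σ_k (x_{k,i} - mean_i) · (x_{k,j} - mean_j), with n-1 = 4.
  S[A,A] = ((0.4)·(0.4) + (0.4)·(0.4) + (-1.6)·(-1.6) + (1.4)·(1.4) + (-0.6)·(-0.6)) / 4 = 5.2/4 = 1.3
  S[A,B] = ((0.4)·(-2.2) + (0.4)·(2.8) + (-1.6)·(-2.2) + (1.4)·(-0.2) + (-0.6)·(1.8)) / 4 = 2.4/4 = 0.6
  S[B,B] = ((-2.2)·(-2.2) + (2.8)·(2.8) + (-2.2)·(-2.2) + (-0.2)·(-0.2) + (1.8)·(1.8)) / 4 = 20.8/4 = 5.2

S is symmetric (S[j,i] = S[i,j]). Assembling:

S = [[1.3, 0.6],
 [0.6, 5.2]]


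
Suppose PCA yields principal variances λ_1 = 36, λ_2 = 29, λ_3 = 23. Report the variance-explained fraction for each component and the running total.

Step 1 — total variance = trace(Sigma) = Σ λ_i = 36 + 29 + 23 = 88.

Step 2 — fraction explained by component i = λ_i / Σ λ:
  PC1: 36/88 = 0.4091
  PC2: 29/88 = 0.3295
  PC3: 23/88 = 0.2614

Step 3 — cumulative fraction after k components = (λ_1 + ... + λ_k) / Σ λ:
  k = 1: 36/88 = 0.4091
  k = 2: (36 + 29)/88 = 65/88 = 0.7386
  k = 3: (36 + 29 + 23)/88 = 88/88 = 1

Summary (fraction, with percent):

explained: PC1 0.4091 (40.91%), PC2 0.3295 (32.95%), PC3 0.2614 (26.14%);  cumulative: 0.4091, 0.7386, 1


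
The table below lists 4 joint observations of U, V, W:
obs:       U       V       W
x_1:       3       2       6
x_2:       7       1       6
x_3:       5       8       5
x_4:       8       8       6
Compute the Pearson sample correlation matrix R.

Step 1 — column means:
  mean(U) = (3 + 7 + 5 + 8) / 4 = 23/4 = 5.75
  mean(V) = (2 + 1 + 8 + 8) / 4 = 19/4 = 4.75
  mean(W) = (6 + 6 + 5 + 6) / 4 = 23/4 = 5.75

Step 2 — sample variances and covariances s[i,j] = (1/(n-1)) · Σ_k (x_{k,i} - mean_i) · (x_{k,j} - mean_j), with n-1 = 3:
  s[U,U] = ((-2.75)·(-2.75) + (1.25)·(1.25) + (-0.75)·(-0.75) + (2.25)·(2.25)) / 3 = 14.75/3 = 4.9167
  s[U,V] = ((-2.75)·(-2.75) + (1.25)·(-3.75) + (-0.75)·(3.25) + (2.25)·(3.25)) / 3 = 7.75/3 = 2.5833
  s[U,W] = ((-2.75)·(0.25) + (1.25)·(0.25) + (-0.75)·(-0.75) + (2.25)·(0.25)) / 3 = 0.75/3 = 0.25
  s[V,V] = ((-2.75)·(-2.75) + (-3.75)·(-3.75) + (3.25)·(3.25) + (3.25)·(3.25)) / 3 = 42.75/3 = 14.25
  s[V,W] = ((-2.75)·(0.25) + (-3.75)·(0.25) + (3.25)·(-0.75) + (3.25)·(0.25)) / 3 = -3.25/3 = -1.0833
  s[W,W] = ((0.25)·(0.25) + (0.25)·(0.25) + (-0.75)·(-0.75) + (0.25)·(0.25)) / 3 = 0.75/3 = 0.25
  Sample standard deviations s_i = √(s[i,i]):
  s(U) = √(4.9167) = 2.2174
  s(V) = √(14.25) = 3.7749
  s(W) = √(0.25) = 0.5

Step 3 — r_{ij} = s_{ij} / (s_i · s_j):
  r[U,U] = 1 (diagonal).
  r[U,V] = 2.5833 / (2.2174 · 3.7749) = 2.5833 / 8.3703 = 0.3086
  r[U,W] = 0.25 / (2.2174 · 0.5) = 0.25 / 1.1087 = 0.2255
  r[V,V] = 1 (diagonal).
  r[V,W] = -1.0833 / (3.7749 · 0.5) = -1.0833 / 1.8875 = -0.574
  r[W,W] = 1 (diagonal).

R is symmetric with unit diagonal. Assembling:

R = [[1, 0.3086, 0.2255],
 [0.3086, 1, -0.574],
 [0.2255, -0.574, 1]]


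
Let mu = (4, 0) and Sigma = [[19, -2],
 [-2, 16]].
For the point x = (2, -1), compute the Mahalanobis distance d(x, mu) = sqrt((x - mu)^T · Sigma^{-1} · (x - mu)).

Step 1 — centre the observation: (x - mu) = (-2, -1).

Step 2 — invert Sigma. det(Sigma) = 19·16 - (-2)² = 300.
  Sigma^{-1} = (1/det) · [[d, -b], [-b, a]] = [[0.0533, 0.0067],
 [0.0067, 0.0633]].

Step 3 — form the quadratic (x - mu)^T · Sigma^{-1} · (x - mu):
  Sigma^{-1} · (x - mu) = (-0.1133, -0.0767).
  (x - mu)^T · [Sigma^{-1} · (x - mu)] = (-2)·(-0.1133) + (-1)·(-0.0767) = 0.3033.

Step 4 — take square root: d = √(0.3033) ≈ 0.5508.

d(x, mu) = √(0.3033) ≈ 0.5508


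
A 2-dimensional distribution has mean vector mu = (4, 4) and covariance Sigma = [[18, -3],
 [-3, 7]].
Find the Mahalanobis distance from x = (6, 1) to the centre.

Step 1 — centre the observation: (x - mu) = (2, -3).

Step 2 — invert Sigma. det(Sigma) = 18·7 - (-3)² = 117.
  Sigma^{-1} = (1/det) · [[d, -b], [-b, a]] = [[0.0598, 0.0256],
 [0.0256, 0.1538]].

Step 3 — form the quadratic (x - mu)^T · Sigma^{-1} · (x - mu):
  Sigma^{-1} · (x - mu) = (0.0427, -0.4103).
  (x - mu)^T · [Sigma^{-1} · (x - mu)] = (2)·(0.0427) + (-3)·(-0.4103) = 1.3162.

Step 4 — take square root: d = √(1.3162) ≈ 1.1473.

d(x, mu) = √(1.3162) ≈ 1.1473


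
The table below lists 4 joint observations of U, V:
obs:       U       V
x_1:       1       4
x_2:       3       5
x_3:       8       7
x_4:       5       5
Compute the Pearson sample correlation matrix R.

Step 1 — column means:
  mean(U) = (1 + 3 + 8 + 5) / 4 = 17/4 = 4.25
  mean(V) = (4 + 5 + 7 + 5) / 4 = 21/4 = 5.25

Step 2 — sample variances and covariances s[i,j] = (1/(n-1)) · Σ_k (x_{k,i} - mean_i) · (x_{k,j} - mean_j), with n-1 = 3:
  s[U,U] = ((-3.25)·(-3.25) + (-1.25)·(-1.25) + (3.75)·(3.75) + (0.75)·(0.75)) / 3 = 26.75/3 = 8.9167
  s[U,V] = ((-3.25)·(-1.25) + (-1.25)·(-0.25) + (3.75)·(1.75) + (0.75)·(-0.25)) / 3 = 10.75/3 = 3.5833
  s[V,V] = ((-1.25)·(-1.25) + (-0.25)·(-0.25) + (1.75)·(1.75) + (-0.25)·(-0.25)) / 3 = 4.75/3 = 1.5833
  Sample standard deviations s_i = √(s[i,i]):
  s(U) = √(8.9167) = 2.9861
  s(V) = √(1.5833) = 1.2583

Step 3 — r_{ij} = s_{ij} / (s_i · s_j):
  r[U,U] = 1 (diagonal).
  r[U,V] = 3.5833 / (2.9861 · 1.2583) = 3.5833 / 3.7574 = 0.9537
  r[V,V] = 1 (diagonal).

R is symmetric with unit diagonal. Assembling:

R = [[1, 0.9537],
 [0.9537, 1]]


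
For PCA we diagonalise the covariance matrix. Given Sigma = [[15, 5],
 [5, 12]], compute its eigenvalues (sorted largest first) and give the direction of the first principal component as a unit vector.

Step 1 — characteristic polynomial of 2×2 Sigma:
  det(Sigma - λI) = λ² - trace · λ + det = 0.
  trace = 15 + 12 = 27, det = 15·12 - (5)² = 155.
Step 2 — discriminant:
  Δ = trace² - 4·det = 729 - 620 = 109.
Step 3 — eigenvalues:
  λ = (trace ± √Δ)/2 = (27 ± 10.4403)/2,
  λ_1 = 18.7202,  λ_2 = 8.2798.

Step 4 — unit eigenvector for λ_1: solve (Sigma - λ_1 I)v = 0. First row:
  (15 - 18.7202)·v_x + (5)·v_y = 0, i.e. (-3.7202)·v_x + (5)·v_y = 0,
  so v ∝ (b, λ_1 - a) = (5, 3.7202) = u.
  ||u|| = √((5)² + (3.7202)²) = √(38.8395) ≈ 6.2321,
  v_1 = u/||u|| ≈ (0.8023, 0.5969) (||v_1|| = 1).

λ_1 = 18.7202,  λ_2 = 8.2798;  v_1 ≈ (0.8023, 0.5969)


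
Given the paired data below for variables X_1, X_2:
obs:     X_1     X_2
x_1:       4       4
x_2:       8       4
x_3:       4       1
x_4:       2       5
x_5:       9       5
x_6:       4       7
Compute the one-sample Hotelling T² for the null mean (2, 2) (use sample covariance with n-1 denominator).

Step 1 — sample mean vector:
  mean(X_1) = (4 + 8 + 4 + 2 + 9 + 4) / 6 = 31/6 = 5.1667
  mean(X_2) = (4 + 4 + 1 + 5 + 5 + 7) / 6 = 26/6 = 4.3333
  x̄ = (5.1667, 4.3333),  deviation x̄ - mu_0 = (5.1667, 4.3333) - (2, 2) = (3.1667, 2.3333).

Step 2 — sample covariance matrix, S[i,j] = (1/(n-1)) · Σ_k (x_{k,i} - mean_i) · (x_{k,j} - mean_j), divisor n-1 = 5:
  S[X_1,X_1] = ((-1.1667)·(-1.1667) + (2.8333)·(2.8333) + (-1.1667)·(-1.1667) + (-3.1667)·(-3.1667) + (3.8333)·(3.8333) + (-1.1667)·(-1.1667)) / 5 = 36.8333/5 = 7.3667
  S[X_1,X_2] = ((-1.1667)·(-0.3333) + (2.8333)·(-0.3333) + (-1.1667)·(-3.3333) + (-3.1667)·(0.6667) + (3.8333)·(0.6667) + (-1.1667)·(2.6667)) / 5 = 0.6667/5 = 0.1333
  S[X_2,X_2] = ((-0.3333)·(-0.3333) + (-0.3333)·(-0.3333) + (-3.3333)·(-3.3333) + (0.6667)·(0.6667) + (0.6667)·(0.6667) + (2.6667)·(2.6667)) / 5 = 19.3333/5 = 3.8667
  S = [[7.3667, 0.1333],
 [0.1333, 3.8667]].

Step 3 — invert S. det(S) = 7.3667·3.8667 - (0.1333)² = 28.4667.
  S^{-1} = (1/det) · [[d, -b], [-b, a]] = [[0.1358, -0.0047],
 [-0.0047, 0.2588]].

Step 4 — quadratic form (x̄ - mu_0)^T · S^{-1} · (x̄ - mu_0):
  S^{-1} · (x̄ - mu_0) = (0.4192, 0.589),
  (x̄ - mu_0)^T · [...] = (3.1667)·(0.4192) + (2.3333)·(0.589) = 2.7018.

Step 5 — scale by n: T² = 6 · 2.7018 = 16.2108.

T² ≈ 16.2108


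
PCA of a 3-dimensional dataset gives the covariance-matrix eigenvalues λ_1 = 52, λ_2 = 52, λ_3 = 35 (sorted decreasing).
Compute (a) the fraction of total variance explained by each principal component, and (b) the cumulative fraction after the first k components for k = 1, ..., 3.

Step 1 — total variance = trace(Sigma) = Σ λ_i = 52 + 52 + 35 = 139.

Step 2 — fraction explained by component i = λ_i / Σ λ:
  PC1: 52/139 = 0.3741
  PC2: 52/139 = 0.3741
  PC3: 35/139 = 0.2518

Step 3 — cumulative fraction after k components = (λ_1 + ... + λ_k) / Σ λ:
  k = 1: 52/139 = 0.3741
  k = 2: (52 + 52)/139 = 104/139 = 0.7482
  k = 3: (52 + 52 + 35)/139 = 139/139 = 1

Summary (fraction, with percent):

explained: PC1 0.3741 (37.41%), PC2 0.3741 (37.41%), PC3 0.2518 (25.18%);  cumulative: 0.3741, 0.7482, 1


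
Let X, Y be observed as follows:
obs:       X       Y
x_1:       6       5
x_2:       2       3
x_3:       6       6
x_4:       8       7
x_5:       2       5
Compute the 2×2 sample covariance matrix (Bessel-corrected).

Step 1 — column means:
  mean(X) = (6 + 2 + 6 + 8 + 2) / 5 = 24/5 = 4.8
  mean(Y) = (5 + 3 + 6 + 7 + 5) / 5 = 26/5 = 5.2

Step 2 — sample covariance S[i,j] = (1/(n-1)) · Σ_k (x_{k,i} - mean_i) · (x_{k,j} - mean_j), with n-1 = 4.
  S[X,X] = ((1.2)·(1.2) + (-2.8)·(-2.8) + (1.2)·(1.2) + (3.2)·(3.2) + (-2.8)·(-2.8)) / 4 = 28.8/4 = 7.2
  S[X,Y] = ((1.2)·(-0.2) + (-2.8)·(-2.2) + (1.2)·(0.8) + (3.2)·(1.8) + (-2.8)·(-0.2)) / 4 = 13.2/4 = 3.3
  S[Y,Y] = ((-0.2)·(-0.2) + (-2.2)·(-2.2) + (0.8)·(0.8) + (1.8)·(1.8) + (-0.2)·(-0.2)) / 4 = 8.8/4 = 2.2

S is symmetric (S[j,i] = S[i,j]). Assembling:

S = [[7.2, 3.3],
 [3.3, 2.2]]


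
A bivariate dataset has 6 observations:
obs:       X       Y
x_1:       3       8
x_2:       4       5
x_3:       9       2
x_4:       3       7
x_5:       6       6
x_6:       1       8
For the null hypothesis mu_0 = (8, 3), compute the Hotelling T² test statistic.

Step 1 — sample mean vector:
  mean(X) = (3 + 4 + 9 + 3 + 6 + 1) / 6 = 26/6 = 4.3333
  mean(Y) = (8 + 5 + 2 + 7 + 6 + 8) / 6 = 36/6 = 6
  x̄ = (4.3333, 6),  deviation x̄ - mu_0 = (4.3333, 6) - (8, 3) = (-3.6667, 3).

Step 2 — sample covariance matrix, S[i,j] = (1/(n-1)) · Σ_k (x_{k,i} - mean_i) · (x_{k,j} - mean_j), divisor n-1 = 5:
  S[X,X] = ((-1.3333)·(-1.3333) + (-0.3333)·(-0.3333) + (4.6667)·(4.6667) + (-1.3333)·(-1.3333) + (1.6667)·(1.6667) + (-3.3333)·(-3.3333)) / 5 = 39.3333/5 = 7.8667
  S[X,Y] = ((-1.3333)·(2) + (-0.3333)·(-1) + (4.6667)·(-4) + (-1.3333)·(1) + (1.6667)·(0) + (-3.3333)·(2)) / 5 = -29/5 = -5.8
  S[Y,Y] = ((2)·(2) + (-1)·(-1) + (-4)·(-4) + (1)·(1) + (0)·(0) + (2)·(2)) / 5 = 26/5 = 5.2
  S = [[7.8667, -5.8],
 [-5.8, 5.2]].

Step 3 — invert S. det(S) = 7.8667·5.2 - (-5.8)² = 7.2667.
  S^{-1} = (1/det) · [[d, -b], [-b, a]] = [[0.7156, 0.7982],
 [0.7982, 1.0826]].

Step 4 — quadratic form (x̄ - mu_0)^T · S^{-1} · (x̄ - mu_0):
  S^{-1} · (x̄ - mu_0) = (-0.2294, 0.3211),
  (x̄ - mu_0)^T · [...] = (-3.6667)·(-0.2294) + (3)·(0.3211) = 1.8043.

Step 5 — scale by n: T² = 6 · 1.8043 = 10.8257.

T² ≈ 10.8257


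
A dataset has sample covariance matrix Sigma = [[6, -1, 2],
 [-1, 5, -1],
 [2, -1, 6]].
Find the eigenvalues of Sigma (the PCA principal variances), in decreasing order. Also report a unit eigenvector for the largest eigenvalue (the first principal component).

Step 1 — characteristic polynomial p(λ) = det(λI - Sigma) = λ³ - tr·λ² + c_1·λ - det, where tr = trace, c_1 = sum of the principal 2×2 minors, det = det(Sigma):
  tr = 6 + 5 + 6 = 17,
  c_1 = (6·5 - (-1)²) + (6·6 - (2)²) + (5·6 - (-1)²) = 29 + 32 + 29 = 90,
  det = 6·(5·6 - (-1)²) - (-1)·((-1)·6 - (-1)·(2)) + (2)·((-1)·(-1) - 5·(2)) = 6·(29) - (-1)·(-4) + (2)·(-9) = 152.
  So p(λ) = λ³ - 17λ² + 90λ - 152.
Step 2 — look for an integer root (rational root theorem: any rational root is an integer divisor of 152). Testing λ = 4:
  p(4) = 64 - 272 + 360 - 152 = 0  ✓
  Dividing out (λ - 4): p(λ) = (λ - 4)(λ² - 13λ + 38).
Step 3 — remaining eigenvalues from the quadratic λ² - 13λ + 38 = 0:
  Δ = 13² - 4·38 = 169 - 152 = 17,  λ = (13 ± √17)/2 = (13 ± 4.1231)/2 ≈ 8.5616 or 4.4384.
  Sorted: λ_1 = 8.5616,  λ_2 = 4.4384,  λ_3 = 4  (check: sum = 17 = tr ✓).

Step 4 — unit eigenvector for λ_1 ≈ 8.5616: v spans the null space of (Sigma - λ_1 I), whose rows are
  r_1 = (-2.5616, -1, 2),  r_2 = (-1, -3.5616, -1),  r_3 = (2, -1, -2.5616).
  v is orthogonal to every row, so take v ∝ r_1 × r_2 = ((-1)·(-1) - (2)·(-3.5616), (2)·(-1) - (-2.5616)·(-1), (-2.5616)·(-3.5616) - (-1)·(-1)) ≈ (8.1231, -4.5616, 8.1231).
  Let u = (8.1231, -4.5616, 8.1231).
  ||u|| = √((8.1231)² + (-4.5616)² + (8.1231)²) = √(152.7775) ≈ 12.3603,  v_1 = u/||u|| ≈ (0.6572, -0.369, 0.6572) (||v_1|| = 1).

λ_1 = 8.5616,  λ_2 = 4.4384,  λ_3 = 4;  v_1 ≈ (0.6572, -0.369, 0.6572)


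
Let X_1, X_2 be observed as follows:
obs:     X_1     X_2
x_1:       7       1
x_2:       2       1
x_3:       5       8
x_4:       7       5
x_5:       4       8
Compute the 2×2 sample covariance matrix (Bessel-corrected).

Step 1 — column means:
  mean(X_1) = (7 + 2 + 5 + 7 + 4) / 5 = 25/5 = 5
  mean(X_2) = (1 + 1 + 8 + 5 + 8) / 5 = 23/5 = 4.6

Step 2 — sample covariance S[i,j] = (1/(n-1)) · Σ_k (x_{k,i} - mean_i) · (x_{k,j} - mean_j), with n-1 = 4.
  S[X_1,X_1] = ((2)·(2) + (-3)·(-3) + (0)·(0) + (2)·(2) + (-1)·(-1)) / 4 = 18/4 = 4.5
  S[X_1,X_2] = ((2)·(-3.6) + (-3)·(-3.6) + (0)·(3.4) + (2)·(0.4) + (-1)·(3.4)) / 4 = 1/4 = 0.25
  S[X_2,X_2] = ((-3.6)·(-3.6) + (-3.6)·(-3.6) + (3.4)·(3.4) + (0.4)·(0.4) + (3.4)·(3.4)) / 4 = 49.2/4 = 12.3

S is symmetric (S[j,i] = S[i,j]). Assembling:

S = [[4.5, 0.25],
 [0.25, 12.3]]


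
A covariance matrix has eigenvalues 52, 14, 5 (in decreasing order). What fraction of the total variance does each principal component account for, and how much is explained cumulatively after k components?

Step 1 — total variance = trace(Sigma) = Σ λ_i = 52 + 14 + 5 = 71.

Step 2 — fraction explained by component i = λ_i / Σ λ:
  PC1: 52/71 = 0.7324
  PC2: 14/71 = 0.1972
  PC3: 5/71 = 0.0704

Step 3 — cumulative fraction after k components = (λ_1 + ... + λ_k) / Σ λ:
  k = 1: 52/71 = 0.7324
  k = 2: (52 + 14)/71 = 66/71 = 0.9296
  k = 3: (52 + 14 + 5)/71 = 71/71 = 1

Summary (fraction, with percent):

explained: PC1 0.7324 (73.24%), PC2 0.1972 (19.72%), PC3 0.0704 (7.04%);  cumulative: 0.7324, 0.9296, 1


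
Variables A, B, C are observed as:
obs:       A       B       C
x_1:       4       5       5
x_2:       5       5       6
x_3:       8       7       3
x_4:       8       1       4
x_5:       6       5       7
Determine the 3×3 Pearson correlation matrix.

Step 1 — column means:
  mean(A) = (4 + 5 + 8 + 8 + 6) / 5 = 31/5 = 6.2
  mean(B) = (5 + 5 + 7 + 1 + 5) / 5 = 23/5 = 4.6
  mean(C) = (5 + 6 + 3 + 4 + 7) / 5 = 25/5 = 5

Step 2 — sample variances and covariances s[i,j] = (1/(n-1)) · Σ_k (x_{k,i} - mean_i) · (x_{k,j} - mean_j), with n-1 = 4:
  s[A,A] = ((-2.2)·(-2.2) + (-1.2)·(-1.2) + (1.8)·(1.8) + (1.8)·(1.8) + (-0.2)·(-0.2)) / 4 = 12.8/4 = 3.2
  s[A,B] = ((-2.2)·(0.4) + (-1.2)·(0.4) + (1.8)·(2.4) + (1.8)·(-3.6) + (-0.2)·(0.4)) / 4 = -3.6/4 = -0.9
  s[A,C] = ((-2.2)·(0) + (-1.2)·(1) + (1.8)·(-2) + (1.8)·(-1) + (-0.2)·(2)) / 4 = -7/4 = -1.75
  s[B,B] = ((0.4)·(0.4) + (0.4)·(0.4) + (2.4)·(2.4) + (-3.6)·(-3.6) + (0.4)·(0.4)) / 4 = 19.2/4 = 4.8
  s[B,C] = ((0.4)·(0) + (0.4)·(1) + (2.4)·(-2) + (-3.6)·(-1) + (0.4)·(2)) / 4 = 0/4 = 0
  s[C,C] = ((0)·(0) + (1)·(1) + (-2)·(-2) + (-1)·(-1) + (2)·(2)) / 4 = 10/4 = 2.5
  Sample standard deviations s_i = √(s[i,i]):
  s(A) = √(3.2) = 1.7889
  s(B) = √(4.8) = 2.1909
  s(C) = √(2.5) = 1.5811

Step 3 — r_{ij} = s_{ij} / (s_i · s_j):
  r[A,A] = 1 (diagonal).
  r[A,B] = -0.9 / (1.7889 · 2.1909) = -0.9 / 3.9192 = -0.2296
  r[A,C] = -1.75 / (1.7889 · 1.5811) = -1.75 / 2.8284 = -0.6187
  r[B,B] = 1 (diagonal).
  r[B,C] = 0 / (2.1909 · 1.5811) = 0 / 3.4641 = 0
  r[C,C] = 1 (diagonal).

R is symmetric with unit diagonal. Assembling:

R = [[1, -0.2296, -0.6187],
 [-0.2296, 1, 0],
 [-0.6187, 0, 1]]


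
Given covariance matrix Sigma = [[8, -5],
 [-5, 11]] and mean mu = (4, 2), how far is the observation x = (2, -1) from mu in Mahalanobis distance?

Step 1 — centre the observation: (x - mu) = (-2, -3).

Step 2 — invert Sigma. det(Sigma) = 8·11 - (-5)² = 63.
  Sigma^{-1} = (1/det) · [[d, -b], [-b, a]] = [[0.1746, 0.0794],
 [0.0794, 0.127]].

Step 3 — form the quadratic (x - mu)^T · Sigma^{-1} · (x - mu):
  Sigma^{-1} · (x - mu) = (-0.5873, -0.5397).
  (x - mu)^T · [Sigma^{-1} · (x - mu)] = (-2)·(-0.5873) + (-3)·(-0.5397) = 2.7937.

Step 4 — take square root: d = √(2.7937) ≈ 1.6714.

d(x, mu) = √(2.7937) ≈ 1.6714


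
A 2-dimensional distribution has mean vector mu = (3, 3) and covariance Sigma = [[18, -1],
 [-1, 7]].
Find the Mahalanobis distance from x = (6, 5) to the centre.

Step 1 — centre the observation: (x - mu) = (3, 2).

Step 2 — invert Sigma. det(Sigma) = 18·7 - (-1)² = 125.
  Sigma^{-1} = (1/det) · [[d, -b], [-b, a]] = [[0.056, 0.008],
 [0.008, 0.144]].

Step 3 — form the quadratic (x - mu)^T · Sigma^{-1} · (x - mu):
  Sigma^{-1} · (x - mu) = (0.184, 0.312).
  (x - mu)^T · [Sigma^{-1} · (x - mu)] = (3)·(0.184) + (2)·(0.312) = 1.176.

Step 4 — take square root: d = √(1.176) ≈ 1.0844.

d(x, mu) = √(1.176) ≈ 1.0844


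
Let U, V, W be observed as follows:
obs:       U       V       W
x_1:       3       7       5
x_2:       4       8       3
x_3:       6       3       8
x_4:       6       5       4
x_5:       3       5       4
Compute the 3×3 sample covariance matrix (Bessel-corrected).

Step 1 — column means:
  mean(U) = (3 + 4 + 6 + 6 + 3) / 5 = 22/5 = 4.4
  mean(V) = (7 + 8 + 3 + 5 + 5) / 5 = 28/5 = 5.6
  mean(W) = (5 + 3 + 8 + 4 + 4) / 5 = 24/5 = 4.8

Step 2 — sample covariance S[i,j] = (1/(n-1)) · Σ_k (x_{k,i} - mean_i) · (x_{k,j} - mean_j), with n-1 = 4.
  S[U,U] = ((-1.4)·(-1.4) + (-0.4)·(-0.4) + (1.6)·(1.6) + (1.6)·(1.6) + (-1.4)·(-1.4)) / 4 = 9.2/4 = 2.3
  S[U,V] = ((-1.4)·(1.4) + (-0.4)·(2.4) + (1.6)·(-2.6) + (1.6)·(-0.6) + (-1.4)·(-0.6)) / 4 = -7.2/4 = -1.8
  S[U,W] = ((-1.4)·(0.2) + (-0.4)·(-1.8) + (1.6)·(3.2) + (1.6)·(-0.8) + (-1.4)·(-0.8)) / 4 = 5.4/4 = 1.35
  S[V,V] = ((1.4)·(1.4) + (2.4)·(2.4) + (-2.6)·(-2.6) + (-0.6)·(-0.6) + (-0.6)·(-0.6)) / 4 = 15.2/4 = 3.8
  S[V,W] = ((1.4)·(0.2) + (2.4)·(-1.8) + (-2.6)·(3.2) + (-0.6)·(-0.8) + (-0.6)·(-0.8)) / 4 = -11.4/4 = -2.85
  S[W,W] = ((0.2)·(0.2) + (-1.8)·(-1.8) + (3.2)·(3.2) + (-0.8)·(-0.8) + (-0.8)·(-0.8)) / 4 = 14.8/4 = 3.7

S is symmetric (S[j,i] = S[i,j]). Assembling:

S = [[2.3, -1.8, 1.35],
 [-1.8, 3.8, -2.85],
 [1.35, -2.85, 3.7]]


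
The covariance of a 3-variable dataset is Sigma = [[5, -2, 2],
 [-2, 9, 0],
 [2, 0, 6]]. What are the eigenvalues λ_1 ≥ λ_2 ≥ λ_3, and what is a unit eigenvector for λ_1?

Step 1 — characteristic polynomial p(λ) = det(λI - Sigma) = λ³ - tr·λ² + c_1·λ - det, where tr = trace, c_1 = sum of the principal 2×2 minors, det = det(Sigma):
  tr = 5 + 9 + 6 = 20,
  c_1 = (5·9 - (-2)²) + (5·6 - (2)²) + (9·6 - (0)²) = 41 + 26 + 54 = 121,
  det = 5·(9·6 - (0)²) - (-2)·((-2)·6 - (0)·(2)) + (2)·((-2)·(0) - 9·(2)) = 5·(54) - (-2)·(-12) + (2)·(-18) = 210.
  So p(λ) = λ³ - 20λ² + 121λ - 210.
Step 2 — look for an integer root (rational root theorem: any rational root is an integer divisor of 210). Testing λ = 3:
  p(3) = 27 - 180 + 363 - 210 = 0  ✓
  Dividing out (λ - 3): p(λ) = (λ - 3)(λ² - 17λ + 70).
Step 3 — remaining eigenvalues from the quadratic λ² - 17λ + 70 = 0:
  Δ = 17² - 4·70 = 289 - 280 = 9,  λ = (17 ± √9)/2 = (17 ± 3)/2 = 10 or 7.
  Sorted: λ_1 = 10,  λ_2 = 7,  λ_3 = 3  (check: sum = 20 = tr ✓).

Step 4 — unit eigenvector for λ_1 = 10: v spans the null space of (Sigma - λ_1 I), whose rows are
  r_1 = (-5, -2, 2),  r_2 = (-2, -1, 0),  r_3 = (2, 0, -4).
  v is orthogonal to every row, so take v ∝ r_1 × r_2 = ((-2)·(0) - (2)·(-1), (2)·(-2) - (-5)·(0), (-5)·(-1) - (-2)·(-2)) = (2, -4, 1).
  Let u = (2, -4, 1).
  ||u|| = √((2)² + (-4)² + (1)²) = √(21) ≈ 4.5826,  v_1 = u/||u|| ≈ (0.4364, -0.8729, 0.2182) (||v_1|| = 1).

λ_1 = 10,  λ_2 = 7,  λ_3 = 3;  v_1 ≈ (0.4364, -0.8729, 0.2182)


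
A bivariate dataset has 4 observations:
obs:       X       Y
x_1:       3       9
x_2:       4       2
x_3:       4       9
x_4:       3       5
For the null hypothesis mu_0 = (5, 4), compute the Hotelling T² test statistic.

Step 1 — sample mean vector:
  mean(X) = (3 + 4 + 4 + 3) / 4 = 14/4 = 3.5
  mean(Y) = (9 + 2 + 9 + 5) / 4 = 25/4 = 6.25
  x̄ = (3.5, 6.25),  deviation x̄ - mu_0 = (3.5, 6.25) - (5, 4) = (-1.5, 2.25).

Step 2 — sample covariance matrix, S[i,j] = (1/(n-1)) · Σ_k (x_{k,i} - mean_i) · (x_{k,j} - mean_j), divisor n-1 = 3:
  S[X,X] = ((-0.5)·(-0.5) + (0.5)·(0.5) + (0.5)·(0.5) + (-0.5)·(-0.5)) / 3 = 1/3 = 0.3333
  S[X,Y] = ((-0.5)·(2.75) + (0.5)·(-4.25) + (0.5)·(2.75) + (-0.5)·(-1.25)) / 3 = -1.5/3 = -0.5
  S[Y,Y] = ((2.75)·(2.75) + (-4.25)·(-4.25) + (2.75)·(2.75) + (-1.25)·(-1.25)) / 3 = 34.75/3 = 11.5833
  S = [[0.3333, -0.5],
 [-0.5, 11.5833]].

Step 3 — invert S. det(S) = 0.3333·11.5833 - (-0.5)² = 3.6111.
  S^{-1} = (1/det) · [[d, -b], [-b, a]] = [[3.2077, 0.1385],
 [0.1385, 0.0923]].

Step 4 — quadratic form (x̄ - mu_0)^T · S^{-1} · (x̄ - mu_0):
  S^{-1} · (x̄ - mu_0) = (-4.5, 0),
  (x̄ - mu_0)^T · [...] = (-1.5)·(-4.5) + (2.25)·(0) = 6.75.

Step 5 — scale by n: T² = 4 · 6.75 = 27.

T² ≈ 27
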